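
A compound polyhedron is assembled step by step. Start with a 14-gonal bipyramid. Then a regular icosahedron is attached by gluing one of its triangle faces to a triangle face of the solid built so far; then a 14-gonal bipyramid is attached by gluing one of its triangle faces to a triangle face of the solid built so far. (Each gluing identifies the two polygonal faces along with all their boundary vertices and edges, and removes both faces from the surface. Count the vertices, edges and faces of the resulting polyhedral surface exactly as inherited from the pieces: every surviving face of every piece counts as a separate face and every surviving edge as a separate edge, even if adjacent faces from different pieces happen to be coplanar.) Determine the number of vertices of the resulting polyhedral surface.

38

A 14-gonal bipyramid: V=16, E=42, F=28.
Attach a regular icosahedron (V=12, E=30, F=20) along a 3-gon: merge 3 vertices and 3 edges, delete both glued faces → V=25, E=69, F=46.
Attach a 14-gonal bipyramid (V=16, E=42, F=28) along a 3-gon: merge 3 vertices and 3 edges, delete both glued faces → V=38, E=108, F=72.
Check: V − E + F = 38 − 108 + 72 = 2.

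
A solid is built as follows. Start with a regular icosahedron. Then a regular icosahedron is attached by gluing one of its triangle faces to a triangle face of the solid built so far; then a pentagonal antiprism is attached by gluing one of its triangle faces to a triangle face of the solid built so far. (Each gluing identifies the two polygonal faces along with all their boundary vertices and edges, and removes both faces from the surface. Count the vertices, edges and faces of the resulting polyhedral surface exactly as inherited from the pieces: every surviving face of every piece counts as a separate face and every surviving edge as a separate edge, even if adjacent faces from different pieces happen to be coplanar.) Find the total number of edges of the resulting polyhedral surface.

A regular icosahedron: V=12, E=30, F=20.
Attach a regular icosahedron (V=12, E=30, F=20) along a 3-gon: merge 3 vertices and 3 edges, delete both glued faces → V=21, E=57, F=38.
Attach a pentagonal antiprism (V=10, E=20, F=12) along a 3-gon: merge 3 vertices and 3 edges, delete both glued faces → V=28, E=74, F=48.
Check: V − E + F = 28 − 74 + 48 = 2.

74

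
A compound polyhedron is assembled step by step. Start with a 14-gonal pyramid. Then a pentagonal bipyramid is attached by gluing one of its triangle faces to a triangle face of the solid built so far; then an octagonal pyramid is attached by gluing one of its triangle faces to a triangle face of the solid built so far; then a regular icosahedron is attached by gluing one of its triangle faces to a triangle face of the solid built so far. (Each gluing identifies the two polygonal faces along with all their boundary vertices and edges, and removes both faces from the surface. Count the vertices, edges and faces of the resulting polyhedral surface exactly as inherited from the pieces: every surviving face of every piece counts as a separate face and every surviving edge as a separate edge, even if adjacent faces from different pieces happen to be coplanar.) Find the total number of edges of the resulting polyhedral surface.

80

A 14-gonal pyramid: V=15, E=28, F=15.
Attach a pentagonal bipyramid (V=7, E=15, F=10) along a 3-gon: merge 3 vertices and 3 edges, delete both glued faces → V=19, E=40, F=23.
Attach an octagonal pyramid (V=9, E=16, F=9) along a 3-gon: merge 3 vertices and 3 edges, delete both glued faces → V=25, E=53, F=30.
Attach a regular icosahedron (V=12, E=30, F=20) along a 3-gon: merge 3 vertices and 3 edges, delete both glued faces → V=34, E=80, F=48.
Check: V − E + F = 34 − 80 + 48 = 2.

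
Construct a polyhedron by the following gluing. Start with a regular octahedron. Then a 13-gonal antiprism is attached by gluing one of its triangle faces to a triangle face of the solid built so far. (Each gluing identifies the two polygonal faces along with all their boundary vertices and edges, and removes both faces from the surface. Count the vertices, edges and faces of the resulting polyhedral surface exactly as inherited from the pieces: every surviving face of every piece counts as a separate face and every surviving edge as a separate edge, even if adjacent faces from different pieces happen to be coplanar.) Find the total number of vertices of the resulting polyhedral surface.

A regular octahedron: V=6, E=12, F=8.
Attach a 13-gonal antiprism (V=26, E=52, F=28) along a 3-gon: merge 3 vertices and 3 edges, delete both glued faces → V=29, E=61, F=34.
Check: V − E + F = 29 − 61 + 34 = 2.

29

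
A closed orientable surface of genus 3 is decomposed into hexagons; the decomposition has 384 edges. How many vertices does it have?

χ = 2 − 2·3 = -4, and every face is a hexagon so 6F = 2E.
F = 2E/6 = 128. Then V = -4 + E − F = -4 + 384 − 128 = 252.

252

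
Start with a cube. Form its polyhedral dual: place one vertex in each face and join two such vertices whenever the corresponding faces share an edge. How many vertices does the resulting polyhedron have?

The base solid has V = 8, E = 12, F = 6.
The dual swaps V and F and preserves E: V′ = F = 6, E′ = E = 12, F′ = V = 8.

6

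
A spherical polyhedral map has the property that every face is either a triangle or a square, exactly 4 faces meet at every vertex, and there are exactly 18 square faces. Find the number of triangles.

Let x be the number of triangles; then F = 18 + x.
Edge–face incidences: 2E = 4·18 + 3·x = 72 + 3x.
Every vertex has degree 4, so 4V = 2E.
Euler: V − E + F = 2 ⇒ (2E)/4 − E + (18 + x) = 2.
Multiply by 8: 2·(2E) − 4·(2E) + 8·(18 + x) = 16, i.e. 144 + 8x − 2·(72 + 3x) = 16.
Collecting terms: 2x = 16, so x = 8.
Then 2E = 72 + 3·8 = 96, so E = 48, V = 2E/4 = 24, F = 18 + 8 = 26.

8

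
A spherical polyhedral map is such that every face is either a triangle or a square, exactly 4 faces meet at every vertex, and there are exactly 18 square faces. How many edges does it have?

48

Let x be the number of triangles; then F = 18 + x.
Edge–face incidences: 2E = 4·18 + 3·x = 72 + 3x.
Every vertex has degree 4, so 4V = 2E.
Euler: V − E + F = 2 ⇒ (2E)/4 − E + (18 + x) = 2.
Multiply by 8: 2·(2E) − 4·(2E) + 8·(18 + x) = 16, i.e. 144 + 8x − 2·(72 + 3x) = 16.
Collecting terms: 2x = 16, so x = 8.
Then 2E = 72 + 3·8 = 96, so E = 48, V = 2E/4 = 24, F = 18 + 8 = 26.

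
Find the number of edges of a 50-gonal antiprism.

An antiprism on an n-gon has two n-gon caps and 2n triangles: V = 2·50 = 100, E = 4·50 = 200, F = 2·50 + 2 = 102.

200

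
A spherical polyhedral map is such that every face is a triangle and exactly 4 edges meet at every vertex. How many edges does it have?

12

Each face has 3 edges and each edge borders two faces, so 2E = 3F.
Each vertex has degree 4, so 4V = 2E and hence V = 3F/4.
Euler: V − E + F = 2 ⇒ (3F/4) − (3F/2) + F = 2.
Multiply by 8: (6 − 12 + 8)F = 16, i.e. 2F = 16.
So F = 8, E = 3·8/2 = 12, V = 3·8/4 = 6.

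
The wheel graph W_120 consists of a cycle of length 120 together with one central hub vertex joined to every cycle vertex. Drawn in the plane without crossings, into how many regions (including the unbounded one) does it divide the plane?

W_120 has V = 120 + 1 = 121 vertices and E = 2·120 = 240 edges.
By Euler's formula F = 2 − V + E = 2 − 121 + 240 = 121.

121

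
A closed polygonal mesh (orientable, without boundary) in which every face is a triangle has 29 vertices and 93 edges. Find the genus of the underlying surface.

Every face is a triangle and each edge borders two faces, so 3F = 2·93, giving F = 62.
χ = V − E + F = 29 − 93 + 62 = -2.
For a closed orientable surface χ = 2 − 2g, so g = (2 − (-2))/2 = 2.

2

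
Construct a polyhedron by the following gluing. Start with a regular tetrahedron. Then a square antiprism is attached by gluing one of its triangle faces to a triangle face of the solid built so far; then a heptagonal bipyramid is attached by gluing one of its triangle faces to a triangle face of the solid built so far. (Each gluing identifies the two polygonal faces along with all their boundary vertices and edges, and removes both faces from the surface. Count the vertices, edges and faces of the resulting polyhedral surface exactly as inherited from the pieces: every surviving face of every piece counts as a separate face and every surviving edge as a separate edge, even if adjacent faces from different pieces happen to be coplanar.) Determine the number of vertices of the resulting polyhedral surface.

15

A regular tetrahedron: V=4, E=6, F=4.
Attach a square antiprism (V=8, E=16, F=10) along a 3-gon: merge 3 vertices and 3 edges, delete both glued faces → V=9, E=19, F=12.
Attach a heptagonal bipyramid (V=9, E=21, F=14) along a 3-gon: merge 3 vertices and 3 edges, delete both glued faces → V=15, E=37, F=24.
Check: V − E + F = 15 − 37 + 24 = 2.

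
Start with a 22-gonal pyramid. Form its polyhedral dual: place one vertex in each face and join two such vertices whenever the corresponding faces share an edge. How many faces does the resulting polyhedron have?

The base solid has V = 23, E = 44, F = 23.
The dual swaps V and F and preserves E: V′ = F = 23, E′ = E = 44, F′ = V = 23.

23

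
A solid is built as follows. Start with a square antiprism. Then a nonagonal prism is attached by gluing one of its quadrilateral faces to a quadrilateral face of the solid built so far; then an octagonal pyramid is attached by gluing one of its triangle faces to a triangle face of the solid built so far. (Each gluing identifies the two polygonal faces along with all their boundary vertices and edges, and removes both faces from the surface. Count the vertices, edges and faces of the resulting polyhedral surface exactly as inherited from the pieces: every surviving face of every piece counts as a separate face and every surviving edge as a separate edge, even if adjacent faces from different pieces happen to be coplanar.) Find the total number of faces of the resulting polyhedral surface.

26

A square antiprism: V=8, E=16, F=10.
Attach a nonagonal prism (V=18, E=27, F=11) along a 4-gon: merge 4 vertices and 4 edges, delete both glued faces → V=22, E=39, F=19.
Attach an octagonal pyramid (V=9, E=16, F=9) along a 3-gon: merge 3 vertices and 3 edges, delete both glued faces → V=28, E=52, F=26.
Check: V − E + F = 28 − 52 + 26 = 2.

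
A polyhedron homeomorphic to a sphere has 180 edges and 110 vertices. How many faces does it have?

72

Here V − E + F = 2.
F = 2 − V + E = 2 − 110 + 180 = 72.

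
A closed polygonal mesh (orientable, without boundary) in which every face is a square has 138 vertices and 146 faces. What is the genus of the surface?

5

Every face is a square, so 2E = 4·146 = 584, giving E = 292.
χ = V − E + F = 138 − 292 + 146 = -8.
For a closed orientable surface χ = 2 − 2g, so g = (2 − (-8))/2 = 5.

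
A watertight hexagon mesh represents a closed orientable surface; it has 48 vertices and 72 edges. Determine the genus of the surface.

Every face is a hexagon and each edge borders two faces, so 6F = 2·72, giving F = 24.
χ = V − E + F = 48 − 72 + 24 = 0.
For a closed orientable surface χ = 2 − 2g, so g = (2 − (0))/2 = 1.

1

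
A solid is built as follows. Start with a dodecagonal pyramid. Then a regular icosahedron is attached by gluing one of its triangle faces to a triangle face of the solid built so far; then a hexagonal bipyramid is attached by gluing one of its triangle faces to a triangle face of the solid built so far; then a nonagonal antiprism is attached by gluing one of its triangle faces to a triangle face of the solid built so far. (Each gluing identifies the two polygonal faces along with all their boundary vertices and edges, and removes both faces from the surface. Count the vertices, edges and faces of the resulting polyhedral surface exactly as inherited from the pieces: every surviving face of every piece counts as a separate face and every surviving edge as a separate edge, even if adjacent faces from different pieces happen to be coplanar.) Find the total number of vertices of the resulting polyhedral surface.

A dodecagonal pyramid: V=13, E=24, F=13.
Attach a regular icosahedron (V=12, E=30, F=20) along a 3-gon: merge 3 vertices and 3 edges, delete both glued faces → V=22, E=51, F=31.
Attach a hexagonal bipyramid (V=8, E=18, F=12) along a 3-gon: merge 3 vertices and 3 edges, delete both glued faces → V=27, E=66, F=41.
Attach a nonagonal antiprism (V=18, E=36, F=20) along a 3-gon: merge 3 vertices and 3 edges, delete both glued faces → V=42, E=99, F=59.
Check: V − E + F = 42 − 99 + 59 = 2.

42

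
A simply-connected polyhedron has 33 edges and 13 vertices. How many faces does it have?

22

Here V − E + F = 2.
F = 2 − V + E = 2 − 13 + 33 = 22.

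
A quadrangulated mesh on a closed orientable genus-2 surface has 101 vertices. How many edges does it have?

χ = 2 − 2·2 = -2, and every face is a square so 4F = 2E.
V − E + F = -2 with E = 4F/2 gives 101 − (4/2 − 1)·F = -2, so F = 103 and E = 206.

206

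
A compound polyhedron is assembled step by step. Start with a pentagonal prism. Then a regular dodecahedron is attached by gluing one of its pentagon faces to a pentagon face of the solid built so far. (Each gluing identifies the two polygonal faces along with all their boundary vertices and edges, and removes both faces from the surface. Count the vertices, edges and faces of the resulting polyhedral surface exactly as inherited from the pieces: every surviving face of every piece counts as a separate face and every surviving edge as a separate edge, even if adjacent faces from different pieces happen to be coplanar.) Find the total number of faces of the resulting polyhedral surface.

A pentagonal prism: V=10, E=15, F=7.
Attach a regular dodecahedron (V=20, E=30, F=12) along a 5-gon: merge 5 vertices and 5 edges, delete both glued faces → V=25, E=40, F=17.
Check: V − E + F = 25 − 40 + 17 = 2.

17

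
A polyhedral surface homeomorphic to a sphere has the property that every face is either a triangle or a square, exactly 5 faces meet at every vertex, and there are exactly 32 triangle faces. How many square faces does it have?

Let x be the number of squares; then F = 32 + x.
Edge–face incidences: 2E = 3·32 + 4·x = 96 + 4x.
Every vertex has degree 5, so 5V = 2E.
Euler: V − E + F = 2 ⇒ (2E)/5 − E + (32 + x) = 2.
Multiply by 10: 2·(2E) − 5·(2E) + 10·(32 + x) = 20, i.e. 320 + 10x − 3·(96 + 4x) = 20.
Collecting terms: −2x + 32 = 20, so −2x = −12, so x = 6.
Then 2E = 96 + 4·6 = 120, so E = 60, V = 2E/5 = 24, F = 32 + 6 = 38.

6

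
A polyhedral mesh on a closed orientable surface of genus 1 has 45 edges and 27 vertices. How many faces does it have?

For a closed orientable surface of genus 1, χ = 2 − 2·1 = 0.
F = 0 − V + E = 0 − 27 + 45 = 18.

18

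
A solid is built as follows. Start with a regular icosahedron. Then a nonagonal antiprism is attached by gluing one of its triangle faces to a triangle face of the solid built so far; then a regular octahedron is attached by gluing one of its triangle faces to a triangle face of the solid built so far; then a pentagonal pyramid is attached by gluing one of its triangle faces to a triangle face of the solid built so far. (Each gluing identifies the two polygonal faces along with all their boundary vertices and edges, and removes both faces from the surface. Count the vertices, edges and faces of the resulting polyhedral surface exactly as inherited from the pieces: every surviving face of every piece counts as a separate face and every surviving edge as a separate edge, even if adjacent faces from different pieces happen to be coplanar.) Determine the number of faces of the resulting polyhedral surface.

A regular icosahedron: V=12, E=30, F=20.
Attach a nonagonal antiprism (V=18, E=36, F=20) along a 3-gon: merge 3 vertices and 3 edges, delete both glued faces → V=27, E=63, F=38.
Attach a regular octahedron (V=6, E=12, F=8) along a 3-gon: merge 3 vertices and 3 edges, delete both glued faces → V=30, E=72, F=44.
Attach a pentagonal pyramid (V=6, E=10, F=6) along a 3-gon: merge 3 vertices and 3 edges, delete both glued faces → V=33, E=79, F=48.
Check: V − E + F = 33 − 79 + 48 = 2.

48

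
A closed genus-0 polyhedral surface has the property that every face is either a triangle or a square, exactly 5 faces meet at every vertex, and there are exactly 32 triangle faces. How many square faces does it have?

Let x be the number of squares; then F = 32 + x.
Edge–face incidences: 2E = 3·32 + 4·x = 96 + 4x.
Every vertex has degree 5, so 5V = 2E.
Euler: V − E + F = 2 ⇒ (2E)/5 − E + (32 + x) = 2.
Multiply by 10: 2·(2E) − 5·(2E) + 10·(32 + x) = 20, i.e. 320 + 10x − 3·(96 + 4x) = 20.
Collecting terms: −2x + 32 = 20, so −2x = −12, so x = 6.
Then 2E = 96 + 4·6 = 120, so E = 60, V = 2E/5 = 24, F = 32 + 6 = 38.

6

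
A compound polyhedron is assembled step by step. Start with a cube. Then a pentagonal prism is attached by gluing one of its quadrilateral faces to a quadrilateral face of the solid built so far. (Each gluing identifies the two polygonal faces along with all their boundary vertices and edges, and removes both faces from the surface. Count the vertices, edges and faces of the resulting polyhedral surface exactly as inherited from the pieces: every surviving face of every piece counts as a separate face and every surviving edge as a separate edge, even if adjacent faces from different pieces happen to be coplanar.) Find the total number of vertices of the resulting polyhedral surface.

A cube: V=8, E=12, F=6.
Attach a pentagonal prism (V=10, E=15, F=7) along a 4-gon: merge 4 vertices and 4 edges, delete both glued faces → V=14, E=23, F=11.
Check: V − E + F = 14 − 23 + 11 = 2.

14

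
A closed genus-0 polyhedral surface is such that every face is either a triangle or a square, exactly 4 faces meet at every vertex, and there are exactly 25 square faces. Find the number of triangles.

8

Let x be the number of triangles; then F = 25 + x.
Edge–face incidences: 2E = 4·25 + 3·x = 100 + 3x.
Every vertex has degree 4, so 4V = 2E.
Euler: V − E + F = 2 ⇒ (2E)/4 − E + (25 + x) = 2.
Multiply by 8: 2·(2E) − 4·(2E) + 8·(25 + x) = 16, i.e. 200 + 8x − 2·(100 + 3x) = 16.
Collecting terms: 2x = 16, so x = 8.
Then 2E = 100 + 3·8 = 124, so E = 62, V = 2E/4 = 31, F = 25 + 8 = 33.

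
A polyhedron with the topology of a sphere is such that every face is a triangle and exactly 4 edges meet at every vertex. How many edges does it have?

12

Each face has 3 edges and each edge borders two faces, so 2E = 3F.
Each vertex has degree 4, so 4V = 2E and hence V = 3F/4.
Euler: V − E + F = 2 ⇒ (3F/4) − (3F/2) + F = 2.
Multiply by 8: (6 − 12 + 8)F = 16, i.e. 2F = 16.
So F = 8, E = 3·8/2 = 12, V = 3·8/4 = 6.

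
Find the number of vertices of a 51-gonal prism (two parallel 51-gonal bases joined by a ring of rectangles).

A prism on an n-gon has two n-gon bases and n rectangular sides: V = 2·51 = 102, E = 3·51 = 153, F = 51 + 2 = 53.

102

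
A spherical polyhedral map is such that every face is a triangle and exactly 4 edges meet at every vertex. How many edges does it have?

12

Each face has 3 edges and each edge borders two faces, so 2E = 3F.
Each vertex has degree 4, so 4V = 2E and hence V = 3F/4.
Euler: V − E + F = 2 ⇒ (3F/4) − (3F/2) + F = 2.
Multiply by 8: (6 − 12 + 8)F = 16, i.e. 2F = 16.
So F = 8, E = 3·8/2 = 12, V = 3·8/4 = 6.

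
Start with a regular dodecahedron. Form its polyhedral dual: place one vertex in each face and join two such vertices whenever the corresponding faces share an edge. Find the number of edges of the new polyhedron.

The base solid has V = 20, E = 30, F = 12.
The dual swaps V and F and preserves E: V′ = F = 12, E′ = E = 30, F′ = V = 20.

30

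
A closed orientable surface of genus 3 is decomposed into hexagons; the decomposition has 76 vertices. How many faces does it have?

χ = 2 − 2·3 = -4, and every face is a hexagon so 6F = 2E.
V − E + F = -4 with E = 6F/2 gives 76 − (6/2 − 1)·F = -4, so F = 40 and E = 120.

40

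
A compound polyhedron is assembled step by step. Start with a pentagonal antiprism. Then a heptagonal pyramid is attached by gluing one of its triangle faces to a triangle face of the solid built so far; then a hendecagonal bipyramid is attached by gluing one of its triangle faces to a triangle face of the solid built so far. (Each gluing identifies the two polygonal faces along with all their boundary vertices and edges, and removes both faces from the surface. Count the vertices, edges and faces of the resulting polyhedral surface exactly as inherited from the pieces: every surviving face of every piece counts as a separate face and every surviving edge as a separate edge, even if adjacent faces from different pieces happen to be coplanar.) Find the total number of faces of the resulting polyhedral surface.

38

A pentagonal antiprism: V=10, E=20, F=12.
Attach a heptagonal pyramid (V=8, E=14, F=8) along a 3-gon: merge 3 vertices and 3 edges, delete both glued faces → V=15, E=31, F=18.
Attach a hendecagonal bipyramid (V=13, E=33, F=22) along a 3-gon: merge 3 vertices and 3 edges, delete both glued faces → V=25, E=61, F=38.
Check: V − E + F = 25 − 61 + 38 = 2.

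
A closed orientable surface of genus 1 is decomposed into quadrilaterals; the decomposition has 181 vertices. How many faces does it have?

χ = 2 − 2·1 = 0, and every face is a square so 4F = 2E.
V − E + F = 0 with E = 4F/2 gives 181 − (4/2 − 1)·F = 0, so F = 181 and E = 362.

181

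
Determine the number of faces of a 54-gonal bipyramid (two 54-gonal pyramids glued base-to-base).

A bipyramid over an n-gon has 2n triangular faces and n + 2 vertices: V = 54 + 2 = 56, E = 3·54 = 162, F = 2·54 = 108.

108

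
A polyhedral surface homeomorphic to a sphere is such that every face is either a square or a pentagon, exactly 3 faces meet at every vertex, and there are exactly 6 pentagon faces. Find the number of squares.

3

Let x be the number of squares; then F = 6 + x.
Edge–face incidences: 2E = 5·6 + 4·x = 30 + 4x.
Every vertex has degree 3, so 3V = 2E.
Euler: V − E + F = 2 ⇒ (2E)/3 − E + (6 + x) = 2.
Multiply by 6: 2·(2E) − 3·(2E) + 6·(6 + x) = 12, i.e. 36 + 6x − (30 + 4x) = 12.
Collecting terms: 2x + 6 = 12, so 2x = 6, so x = 3.
Then 2E = 30 + 4·3 = 42, so E = 21, V = 2E/3 = 14, F = 6 + 3 = 9.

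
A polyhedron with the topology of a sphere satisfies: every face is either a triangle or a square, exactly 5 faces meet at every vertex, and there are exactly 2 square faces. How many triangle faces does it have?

Let x be the number of triangles; then F = 2 + x.
Edge–face incidences: 2E = 4·2 + 3·x = 8 + 3x.
Every vertex has degree 5, so 5V = 2E.
Euler: V − E + F = 2 ⇒ (2E)/5 − E + (2 + x) = 2.
Multiply by 10: 2·(2E) − 5·(2E) + 10·(2 + x) = 20, i.e. 20 + 10x − 3·(8 + 3x) = 20.
Collecting terms: x − 4 = 20, so x = 24.
Then 2E = 8 + 3·24 = 80, so E = 40, V = 2E/5 = 16, F = 2 + 24 = 26.

24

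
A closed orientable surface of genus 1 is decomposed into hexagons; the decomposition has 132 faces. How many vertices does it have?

264

χ = 2 − 2·1 = 0, and every face is a hexagon so 6F = 2E.
E = 6·132/2 = 396. Then V = 0 + E − F = 0 + 396 − 132 = 264.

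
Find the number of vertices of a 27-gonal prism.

A prism on an n-gon has two n-gon bases and n rectangular sides: V = 2·27 = 54, E = 3·27 = 81, F = 27 + 2 = 29.

54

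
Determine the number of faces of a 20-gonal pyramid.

A pyramid on an n-gon base has one n-gon and n triangles: V = 20 + 1 = 21, E = 2·20 = 40, F = 20 + 1 = 21.
Check: V − E + F = 21 − 40 + 21 = 2.

21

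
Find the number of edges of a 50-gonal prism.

A prism on an n-gon has two n-gon bases and n rectangular sides: V = 2·50 = 100, E = 3·50 = 150, F = 50 + 2 = 52.

150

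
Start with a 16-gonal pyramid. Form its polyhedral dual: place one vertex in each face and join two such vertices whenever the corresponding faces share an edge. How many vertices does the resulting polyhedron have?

The base solid has V = 17, E = 32, F = 17.
The dual swaps V and F and preserves E: V′ = F = 17, E′ = E = 32, F′ = V = 17.

17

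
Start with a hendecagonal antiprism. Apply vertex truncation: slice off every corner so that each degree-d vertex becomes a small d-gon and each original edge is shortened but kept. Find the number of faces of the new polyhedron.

The base solid has V = 22, E = 44, F = 24.
Truncation replaces each original edge-end by a new vertex, so V′ = 2E = 88.
Each original edge survives, and each old vertex of degree d contributes d new edges; summing degrees gives Σd = 2E, so E′ = E + 2E = 3E = 132.
Each original face survives and each original vertex becomes one new face: F′ = F + V = 46.

46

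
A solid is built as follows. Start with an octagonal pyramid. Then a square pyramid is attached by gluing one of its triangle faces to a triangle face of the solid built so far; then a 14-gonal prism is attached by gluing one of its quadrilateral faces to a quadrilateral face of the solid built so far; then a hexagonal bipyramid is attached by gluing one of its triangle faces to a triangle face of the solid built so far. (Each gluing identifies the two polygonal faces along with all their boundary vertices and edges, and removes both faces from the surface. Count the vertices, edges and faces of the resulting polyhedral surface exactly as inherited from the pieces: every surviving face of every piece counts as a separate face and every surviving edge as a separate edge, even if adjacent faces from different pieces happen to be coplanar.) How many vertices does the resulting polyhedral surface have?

An octagonal pyramid: V=9, E=16, F=9.
Attach a square pyramid (V=5, E=8, F=5) along a 3-gon: merge 3 vertices and 3 edges, delete both glued faces → V=11, E=21, F=12.
Attach a 14-gonal prism (V=28, E=42, F=16) along a 4-gon: merge 4 vertices and 4 edges, delete both glued faces → V=35, E=59, F=26.
Attach a hexagonal bipyramid (V=8, E=18, F=12) along a 3-gon: merge 3 vertices and 3 edges, delete both glued faces → V=40, E=74, F=36.
Check: V − E + F = 40 − 74 + 36 = 2.

40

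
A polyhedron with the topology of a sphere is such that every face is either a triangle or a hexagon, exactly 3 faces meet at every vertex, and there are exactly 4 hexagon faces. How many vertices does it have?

12

Let x be the number of triangles; then F = 4 + x.
Edge–face incidences: 2E = 6·4 + 3·x = 24 + 3x.
Every vertex has degree 3, so 3V = 2E.
Euler: V − E + F = 2 ⇒ (2E)/3 − E + (4 + x) = 2.
Multiply by 6: 2·(2E) − 3·(2E) + 6·(4 + x) = 12, i.e. 24 + 6x − (24 + 3x) = 12.
Collecting terms: 3x = 12, so x = 4.
Then 2E = 24 + 3·4 = 36, so E = 18, V = 2E/3 = 12, F = 4 + 4 = 8.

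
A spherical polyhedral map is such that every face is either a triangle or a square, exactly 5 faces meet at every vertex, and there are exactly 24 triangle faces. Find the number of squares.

2

Let x be the number of squares; then F = 24 + x.
Edge–face incidences: 2E = 3·24 + 4·x = 72 + 4x.
Every vertex has degree 5, so 5V = 2E.
Euler: V − E + F = 2 ⇒ (2E)/5 − E + (24 + x) = 2.
Multiply by 10: 2·(2E) − 5·(2E) + 10·(24 + x) = 20, i.e. 240 + 10x − 3·(72 + 4x) = 20.
Collecting terms: −2x + 24 = 20, so −2x = −4, so x = 2.
Then 2E = 72 + 4·2 = 80, so E = 40, V = 2E/5 = 16, F = 24 + 2 = 26.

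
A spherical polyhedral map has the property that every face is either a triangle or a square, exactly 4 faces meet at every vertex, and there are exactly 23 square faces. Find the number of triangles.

8

Let x be the number of triangles; then F = 23 + x.
Edge–face incidences: 2E = 4·23 + 3·x = 92 + 3x.
Every vertex has degree 4, so 4V = 2E.
Euler: V − E + F = 2 ⇒ (2E)/4 − E + (23 + x) = 2.
Multiply by 8: 2·(2E) − 4·(2E) + 8·(23 + x) = 16, i.e. 184 + 8x − 2·(92 + 3x) = 16.
Collecting terms: 2x = 16, so x = 8.
Then 2E = 92 + 3·8 = 116, so E = 58, V = 2E/4 = 29, F = 23 + 8 = 31.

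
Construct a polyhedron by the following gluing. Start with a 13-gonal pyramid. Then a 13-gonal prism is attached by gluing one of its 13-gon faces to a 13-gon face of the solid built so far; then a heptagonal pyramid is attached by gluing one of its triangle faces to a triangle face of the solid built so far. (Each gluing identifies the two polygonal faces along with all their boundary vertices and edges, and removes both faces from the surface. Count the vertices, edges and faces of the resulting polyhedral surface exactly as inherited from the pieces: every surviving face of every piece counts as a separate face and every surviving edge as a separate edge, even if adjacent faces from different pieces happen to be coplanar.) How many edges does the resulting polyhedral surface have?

63

A 13-gonal pyramid: V=14, E=26, F=14.
Attach a 13-gonal prism (V=26, E=39, F=15) along a 13-gon: merge 13 vertices and 13 edges, delete both glued faces → V=27, E=52, F=27.
Attach a heptagonal pyramid (V=8, E=14, F=8) along a 3-gon: merge 3 vertices and 3 edges, delete both glued faces → V=32, E=63, F=33.
Check: V − E + F = 32 − 63 + 33 = 2.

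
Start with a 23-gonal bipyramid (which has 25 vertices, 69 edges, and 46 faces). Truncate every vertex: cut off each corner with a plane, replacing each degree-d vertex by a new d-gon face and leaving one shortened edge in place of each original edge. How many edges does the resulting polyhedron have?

Truncation replaces each original edge-end by a new vertex, so V′ = 2E = 138.
Each original edge survives, and each old vertex of degree d contributes d new edges; summing degrees gives Σd = 2E, so E′ = E + 2E = 3E = 207.
Each original face survives and each original vertex becomes one new face: F′ = F + V = 71.

207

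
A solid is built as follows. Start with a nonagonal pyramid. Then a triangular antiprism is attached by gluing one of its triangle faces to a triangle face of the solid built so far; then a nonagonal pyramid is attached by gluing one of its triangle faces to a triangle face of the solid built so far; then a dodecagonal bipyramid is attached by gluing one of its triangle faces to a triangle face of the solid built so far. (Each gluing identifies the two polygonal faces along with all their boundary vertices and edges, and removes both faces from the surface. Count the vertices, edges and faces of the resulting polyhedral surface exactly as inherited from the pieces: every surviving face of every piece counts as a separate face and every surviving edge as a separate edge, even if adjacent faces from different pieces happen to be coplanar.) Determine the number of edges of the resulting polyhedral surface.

75

A nonagonal pyramid: V=10, E=18, F=10.
Attach a triangular antiprism (V=6, E=12, F=8) along a 3-gon: merge 3 vertices and 3 edges, delete both glued faces → V=13, E=27, F=16.
Attach a nonagonal pyramid (V=10, E=18, F=10) along a 3-gon: merge 3 vertices and 3 edges, delete both glued faces → V=20, E=42, F=24.
Attach a dodecagonal bipyramid (V=14, E=36, F=24) along a 3-gon: merge 3 vertices and 3 edges, delete both glued faces → V=31, E=75, F=46.
Check: V − E + F = 31 − 75 + 46 = 2.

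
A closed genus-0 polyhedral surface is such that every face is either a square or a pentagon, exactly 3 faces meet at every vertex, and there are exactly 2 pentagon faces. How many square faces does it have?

Let x be the number of squares; then F = 2 + x.
Edge–face incidences: 2E = 5·2 + 4·x = 10 + 4x.
Every vertex has degree 3, so 3V = 2E.
Euler: V − E + F = 2 ⇒ (2E)/3 − E + (2 + x) = 2.
Multiply by 6: 2·(2E) − 3·(2E) + 6·(2 + x) = 12, i.e. 12 + 6x − (10 + 4x) = 12.
Collecting terms: 2x + 2 = 12, so 2x = 10, so x = 5.
Then 2E = 10 + 4·5 = 30, so E = 15, V = 2E/3 = 10, F = 2 + 5 = 7.

5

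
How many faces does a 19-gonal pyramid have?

20

A pyramid on an n-gon base has one n-gon and n triangles: V = 19 + 1 = 20, E = 2·19 = 38, F = 19 + 1 = 20.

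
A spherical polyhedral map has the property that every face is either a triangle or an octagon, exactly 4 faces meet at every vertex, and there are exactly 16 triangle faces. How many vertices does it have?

16

Let x be the number of octagons; then F = 16 + x.
Edge–face incidences: 2E = 3·16 + 8·x = 48 + 8x.
Every vertex has degree 4, so 4V = 2E.
Euler: V − E + F = 2 ⇒ (2E)/4 − E + (16 + x) = 2.
Multiply by 8: 2·(2E) − 4·(2E) + 8·(16 + x) = 16, i.e. 128 + 8x − 2·(48 + 8x) = 16.
Collecting terms: −8x + 32 = 16, so −8x = −16, so x = 2.
Then 2E = 48 + 8·2 = 64, so E = 32, V = 2E/4 = 16, F = 16 + 2 = 18.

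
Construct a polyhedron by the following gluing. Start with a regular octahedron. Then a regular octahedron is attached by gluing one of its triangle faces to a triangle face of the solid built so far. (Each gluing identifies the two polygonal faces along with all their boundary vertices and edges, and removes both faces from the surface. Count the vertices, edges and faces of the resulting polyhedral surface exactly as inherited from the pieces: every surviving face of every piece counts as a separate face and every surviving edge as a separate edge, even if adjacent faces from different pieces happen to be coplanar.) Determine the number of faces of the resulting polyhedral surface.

14

A regular octahedron: V=6, E=12, F=8.
Attach a regular octahedron (V=6, E=12, F=8) along a 3-gon: merge 3 vertices and 3 edges, delete both glued faces → V=9, E=21, F=14.
Check: V − E + F = 9 − 21 + 14 = 2.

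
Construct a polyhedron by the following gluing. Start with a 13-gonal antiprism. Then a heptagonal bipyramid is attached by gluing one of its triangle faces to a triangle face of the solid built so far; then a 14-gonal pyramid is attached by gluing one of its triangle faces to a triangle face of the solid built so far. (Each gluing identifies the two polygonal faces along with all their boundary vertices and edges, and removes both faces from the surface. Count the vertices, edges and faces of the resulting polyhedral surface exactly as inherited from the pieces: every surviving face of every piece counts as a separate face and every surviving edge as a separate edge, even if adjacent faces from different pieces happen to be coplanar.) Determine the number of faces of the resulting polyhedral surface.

53

A 13-gonal antiprism: V=26, E=52, F=28.
Attach a heptagonal bipyramid (V=9, E=21, F=14) along a 3-gon: merge 3 vertices and 3 edges, delete both glued faces → V=32, E=70, F=40.
Attach a 14-gonal pyramid (V=15, E=28, F=15) along a 3-gon: merge 3 vertices and 3 edges, delete both glued faces → V=44, E=95, F=53.
Check: V − E + F = 44 − 95 + 53 = 2.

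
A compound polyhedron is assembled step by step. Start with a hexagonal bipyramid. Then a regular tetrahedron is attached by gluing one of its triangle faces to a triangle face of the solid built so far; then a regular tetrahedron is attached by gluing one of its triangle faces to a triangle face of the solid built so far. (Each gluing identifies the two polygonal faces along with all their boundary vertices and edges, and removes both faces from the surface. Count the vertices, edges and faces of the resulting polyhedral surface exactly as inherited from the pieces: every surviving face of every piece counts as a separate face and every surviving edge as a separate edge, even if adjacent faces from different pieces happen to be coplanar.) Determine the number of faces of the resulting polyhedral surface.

A hexagonal bipyramid: V=8, E=18, F=12.
Attach a regular tetrahedron (V=4, E=6, F=4) along a 3-gon: merge 3 vertices and 3 edges, delete both glued faces → V=9, E=21, F=14.
Attach a regular tetrahedron (V=4, E=6, F=4) along a 3-gon: merge 3 vertices and 3 edges, delete both glued faces → V=10, E=24, F=16.
Check: V − E + F = 10 − 24 + 16 = 2.

16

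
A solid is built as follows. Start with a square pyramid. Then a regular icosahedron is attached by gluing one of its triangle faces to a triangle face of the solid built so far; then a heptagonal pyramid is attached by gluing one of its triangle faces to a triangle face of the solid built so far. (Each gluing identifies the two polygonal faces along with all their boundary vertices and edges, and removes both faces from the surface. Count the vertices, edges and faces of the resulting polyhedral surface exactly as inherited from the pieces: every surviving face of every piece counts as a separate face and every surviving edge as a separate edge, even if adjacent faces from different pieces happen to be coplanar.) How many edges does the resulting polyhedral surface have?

46

A square pyramid: V=5, E=8, F=5.
Attach a regular icosahedron (V=12, E=30, F=20) along a 3-gon: merge 3 vertices and 3 edges, delete both glued faces → V=14, E=35, F=23.
Attach a heptagonal pyramid (V=8, E=14, F=8) along a 3-gon: merge 3 vertices and 3 edges, delete both glued faces → V=19, E=46, F=29.
Check: V − E + F = 19 − 46 + 29 = 2.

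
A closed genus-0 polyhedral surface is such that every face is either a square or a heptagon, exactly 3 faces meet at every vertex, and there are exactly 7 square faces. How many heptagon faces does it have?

Let x be the number of heptagons; then F = 7 + x.
Edge–face incidences: 2E = 4·7 + 7·x = 28 + 7x.
Every vertex has degree 3, so 3V = 2E.
Euler: V − E + F = 2 ⇒ (2E)/3 − E + (7 + x) = 2.
Multiply by 6: 2·(2E) − 3·(2E) + 6·(7 + x) = 12, i.e. 42 + 6x − (28 + 7x) = 12.
Collecting terms: −x + 14 = 12, so −x = −2, so x = 2.
Then 2E = 28 + 7·2 = 42, so E = 21, V = 2E/3 = 14, F = 7 + 2 = 9.

2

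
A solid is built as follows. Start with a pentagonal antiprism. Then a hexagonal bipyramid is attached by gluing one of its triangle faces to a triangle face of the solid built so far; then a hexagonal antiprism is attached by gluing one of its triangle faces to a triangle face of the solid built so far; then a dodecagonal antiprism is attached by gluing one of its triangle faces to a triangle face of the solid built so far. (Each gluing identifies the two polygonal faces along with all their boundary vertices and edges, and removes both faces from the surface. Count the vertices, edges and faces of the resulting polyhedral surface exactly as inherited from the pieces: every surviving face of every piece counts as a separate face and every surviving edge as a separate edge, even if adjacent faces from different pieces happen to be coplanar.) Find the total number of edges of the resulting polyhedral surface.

101

A pentagonal antiprism: V=10, E=20, F=12.
Attach a hexagonal bipyramid (V=8, E=18, F=12) along a 3-gon: merge 3 vertices and 3 edges, delete both glued faces → V=15, E=35, F=22.
Attach a hexagonal antiprism (V=12, E=24, F=14) along a 3-gon: merge 3 vertices and 3 edges, delete both glued faces → V=24, E=56, F=34.
Attach a dodecagonal antiprism (V=24, E=48, F=26) along a 3-gon: merge 3 vertices and 3 edges, delete both glued faces → V=45, E=101, F=58.
Check: V − E + F = 45 − 101 + 58 = 2.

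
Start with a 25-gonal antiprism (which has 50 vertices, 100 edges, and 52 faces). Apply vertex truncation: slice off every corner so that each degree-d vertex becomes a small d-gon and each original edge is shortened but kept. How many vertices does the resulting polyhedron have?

Truncation replaces each original edge-end by a new vertex, so V′ = 2E = 200.
Each original edge survives, and each old vertex of degree d contributes d new edges; summing degrees gives Σd = 2E, so E′ = E + 2E = 3E = 300.
Each original face survives and each original vertex becomes one new face: F′ = F + V = 102.

200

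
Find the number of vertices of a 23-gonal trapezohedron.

The n-trapezohedron (dual of the n-antiprism) has V = 2·23 + 2 = 48, E = 4·23 = 92, F = 2·23 = 46.

48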